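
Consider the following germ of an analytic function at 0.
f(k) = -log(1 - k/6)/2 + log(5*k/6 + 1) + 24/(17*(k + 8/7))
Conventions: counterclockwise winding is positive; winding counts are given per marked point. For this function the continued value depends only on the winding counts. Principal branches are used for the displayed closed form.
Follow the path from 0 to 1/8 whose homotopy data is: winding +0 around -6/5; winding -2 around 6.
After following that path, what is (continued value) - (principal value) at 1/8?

The rational part is single-valued and drops out of the difference; each branch term changes only by its own monodromy.
(-1/2)*log(1 - k/(6)): each positive loop around 6 adds 2*pi*i to the log, so winding -2 contributes (-1/2)*(-2)*2*pi*i = (2)*pi*i.
(1)*log(1 - k/(-6/5)): winding 0 around -6/5, so this term returns to its principal value, contribution 0.
Summing the contributions at k = 1/8 gives (2)*pi*i.

Continued minus principal equals (2)*pi*i.


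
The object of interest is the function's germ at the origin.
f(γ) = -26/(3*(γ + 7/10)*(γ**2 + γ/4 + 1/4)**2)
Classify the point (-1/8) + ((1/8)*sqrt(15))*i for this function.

The point is a pole of order 2.

The denominator factor γ**2 + γ/4 + 1/4 vanishes at (-1/8) + ((1/8)*sqrt(15))*i and appears to the power 2; the numerator there equals -26/3, nonzero, and no other factor vanishes.
Hence a pole whose order is the multiplicity, 2.


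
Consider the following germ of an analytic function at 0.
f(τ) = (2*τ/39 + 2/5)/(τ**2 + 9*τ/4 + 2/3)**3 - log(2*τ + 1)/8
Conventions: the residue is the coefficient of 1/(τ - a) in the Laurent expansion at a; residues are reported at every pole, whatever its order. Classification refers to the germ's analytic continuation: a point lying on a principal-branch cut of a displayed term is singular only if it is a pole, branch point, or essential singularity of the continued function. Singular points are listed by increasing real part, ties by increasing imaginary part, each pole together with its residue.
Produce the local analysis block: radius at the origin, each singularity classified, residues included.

Radius of convergence at 0: 9/8 - (1/24)*sqrt(345).
At -9/8 - (1/24)*sqrt(345): a pole of order 3; residue -(1230336/98856875)*sqrt(345).
At -1/2: a logarithmic branch point.
At -9/8 + (1/24)*sqrt(345): a pole of order 3; residue (1230336/98856875)*sqrt(345).


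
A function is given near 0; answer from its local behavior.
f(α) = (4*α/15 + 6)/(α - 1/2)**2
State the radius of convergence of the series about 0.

The radius of convergence is 1/2.

Denominator factor (α - 1/2)^2: pole of order 2 at 1/2, modulus 1/2.
The radius of convergence is the smallest modulus among the singular points: 1/2.


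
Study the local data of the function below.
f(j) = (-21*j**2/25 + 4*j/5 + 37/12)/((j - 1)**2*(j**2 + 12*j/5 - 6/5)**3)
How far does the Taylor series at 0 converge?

Denominator factor (j - 1)^2: pole of order 2 at 1, modulus 1.
Denominator factor (j**2 + 12*j/5 - 6/5)^3: discriminant 264/25, real irrational roots -6/5 + (1/5)*sqrt(66) and -6/5 - (1/5)*sqrt(66); poles of order 3, moduli -6/5 + (1/5)*sqrt(66) and 6/5 + (1/5)*sqrt(66).
The radius of convergence is the smallest modulus among the singular points: -6/5 + (1/5)*sqrt(66).

The radius of convergence is -6/5 + (1/5)*sqrt(66).


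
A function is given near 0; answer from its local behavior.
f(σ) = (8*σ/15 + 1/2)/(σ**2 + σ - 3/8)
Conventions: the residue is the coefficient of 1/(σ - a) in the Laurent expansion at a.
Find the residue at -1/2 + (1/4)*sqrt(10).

The residue is 4/15 + (7/150)*sqrt(10).

The factor σ**2 + σ - 3/8 splits as (σ - a)(σ - a') with a = -1/2 + (1/4)*sqrt(10), a' = -1/2 - (1/4)*sqrt(10). At the order-1 pole a set g(σ) = (σ - a)*f(σ) = [8*σ/15 + 1/2] / (σ - a').
Simple pole: residue = g(a) at a = -1/2 + (1/4)*sqrt(10), which is 4/15 + (7/150)*sqrt(10).


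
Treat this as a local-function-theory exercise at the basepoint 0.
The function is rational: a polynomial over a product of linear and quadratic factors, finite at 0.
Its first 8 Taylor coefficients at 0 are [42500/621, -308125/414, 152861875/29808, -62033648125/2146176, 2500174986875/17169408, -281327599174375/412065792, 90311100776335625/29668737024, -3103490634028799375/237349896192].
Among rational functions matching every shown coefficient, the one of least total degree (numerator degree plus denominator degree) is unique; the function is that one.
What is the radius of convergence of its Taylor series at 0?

No rational of total degree below 5 reproduces all 8 coefficients; solving the [0/5] Pade equations on them gives f(n) = 34/(23*(n + 3/10)**3*(n**2 + 7*n/10 + 4/5)), whose expansion matches every shown term.
Denominator factor (n**2 + 7*n/10 + 4/5): discriminant -271/100, complex-conjugate roots (-7/20) + ((1/20)*sqrt(271))*i and (-7/20) - ((1/20)*sqrt(271))*i; poles of order 1, moduli (2/5)*sqrt(5) and (2/5)*sqrt(5).
Denominator factor (n + 3/10)^3: pole of order 3 at -3/10, modulus 3/10.
The radius of convergence is the smallest modulus among the singular points: 3/10.

The radius of convergence is 3/10.


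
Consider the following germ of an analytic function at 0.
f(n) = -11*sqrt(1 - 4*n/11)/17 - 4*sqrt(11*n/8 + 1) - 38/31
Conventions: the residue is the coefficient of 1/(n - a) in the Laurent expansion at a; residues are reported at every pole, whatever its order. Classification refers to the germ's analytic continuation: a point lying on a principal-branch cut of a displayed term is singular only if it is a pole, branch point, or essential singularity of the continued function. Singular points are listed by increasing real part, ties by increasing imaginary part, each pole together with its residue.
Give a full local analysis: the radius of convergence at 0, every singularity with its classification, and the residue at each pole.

Radius of convergence at 0: 8/11.
At -8/11: an algebraic (square-root) branch point.
At 11/4: an algebraic (square-root) branch point.

Branch term (-4)*sqrt(1 - n/(-8/11)): its argument vanishes at n = -8/11, a square-root branch point, modulus 8/11.
Branch term (-11/17)*sqrt(1 - n/(11/4)): its argument vanishes at n = 11/4, a square-root branch point, modulus 11/4.
The radius of convergence is the smallest modulus among the singular points: 8/11.
List the singular points by increasing real part (a conjugate pair: the negative imaginary part first).


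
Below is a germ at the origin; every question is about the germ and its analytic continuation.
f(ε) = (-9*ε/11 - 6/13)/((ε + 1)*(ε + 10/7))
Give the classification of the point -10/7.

The denominator factor ε + 10/7 vanishes at -10/7 and appears to the power 1; the numerator there equals 708/1001, nonzero, and no other factor vanishes.
Hence a pole whose order is the multiplicity, 1.

The point is a pole of order 1.


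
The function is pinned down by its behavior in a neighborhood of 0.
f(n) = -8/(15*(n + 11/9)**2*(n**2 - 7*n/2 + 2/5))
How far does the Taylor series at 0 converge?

The radius of convergence is 7/4 - (1/20)*sqrt(1065).

Denominator factor (n + 11/9)^2: pole of order 2 at -11/9, modulus 11/9.
Denominator factor (n**2 - 7*n/2 + 2/5): discriminant 213/20, real irrational roots 7/4 + (1/20)*sqrt(1065) and 7/4 - (1/20)*sqrt(1065); poles of order 1, moduli 7/4 + (1/20)*sqrt(1065) and 7/4 - (1/20)*sqrt(1065).
The radius of convergence is the smallest modulus among the singular points: 7/4 - (1/20)*sqrt(1065).


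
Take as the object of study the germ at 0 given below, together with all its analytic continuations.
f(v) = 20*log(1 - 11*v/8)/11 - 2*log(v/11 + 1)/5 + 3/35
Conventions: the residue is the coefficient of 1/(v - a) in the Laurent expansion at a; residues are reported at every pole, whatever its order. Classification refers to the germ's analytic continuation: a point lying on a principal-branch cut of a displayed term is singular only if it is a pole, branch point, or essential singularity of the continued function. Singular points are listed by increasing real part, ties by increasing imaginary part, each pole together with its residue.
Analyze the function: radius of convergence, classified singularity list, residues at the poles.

Radius of convergence at 0: 8/11.
At -11: a logarithmic branch point.
At 8/11: a logarithmic branch point.

Branch term (-2/5)*log(1 - v/(-11)): its argument vanishes at v = -11, a logarithmic branch point, modulus 11.
Branch term (20/11)*log(1 - v/(8/11)): its argument vanishes at v = 8/11, a logarithmic branch point, modulus 8/11.
The radius of convergence is the smallest modulus among the singular points: 8/11.
List the singular points by increasing real part (a conjugate pair: the negative imaginary part first).


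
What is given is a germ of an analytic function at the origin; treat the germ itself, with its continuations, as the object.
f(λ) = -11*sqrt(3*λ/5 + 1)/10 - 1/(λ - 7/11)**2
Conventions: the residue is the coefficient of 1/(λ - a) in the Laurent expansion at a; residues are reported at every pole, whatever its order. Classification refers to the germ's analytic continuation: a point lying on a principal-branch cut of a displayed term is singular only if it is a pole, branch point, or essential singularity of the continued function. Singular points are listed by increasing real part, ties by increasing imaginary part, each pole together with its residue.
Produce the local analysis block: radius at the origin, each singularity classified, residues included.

Denominator factor (λ - 7/11)^2: pole of order 2 at 7/11, modulus 7/11.
Branch term (-11/10)*sqrt(1 - λ/(-5/3)): its argument vanishes at λ = -5/3, a square-root branch point, modulus 5/3.
The radius of convergence is the smallest modulus among the singular points: 7/11.
The branch term is analytic at 7/11 and contributes nothing to the residue; only the rational part matters.
At the order-2 pole 7/11 set g(λ) = (λ - (7/11))^2*(rational part) = -1.
Order-2 pole: residue = g'(a); g'(7/11) = 0, so the residue is 0.
List the singular points by increasing real part (a conjugate pair: the negative imaginary part first).

Radius of convergence at 0: 7/11.
At -5/3: an algebraic (square-root) branch point.
At 7/11: a pole of order 2; residue 0.


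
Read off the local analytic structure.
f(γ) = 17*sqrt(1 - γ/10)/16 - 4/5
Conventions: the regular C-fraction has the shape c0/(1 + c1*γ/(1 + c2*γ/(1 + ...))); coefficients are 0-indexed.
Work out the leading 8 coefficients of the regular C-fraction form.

Taylor coefficients (expand at 0): a_0 = 21/80, a_1 = -17/320, a_2 = -17/12800, a_3 = -17/256000, a_4 = -17/4096000, a_5 = -119/409600000, a_6 = -357/16384000000, a_7 = -561/327680000000.
c0 = a_0 = 21/80. Peel one level at a time: if S = 1 + c*γ/S' with S'(0) = 1, then c is the γ-coefficient of S and S' = c*γ/(S - 1).
S_1 = c0/f = 1 + (17/84)*γ + (3247/70560)*γ^2 + ...; c1 = 17/84.
S_2 = c1*γ/(S_1 - 1) = 1 + (-191/840)*γ + (-1/1600)*γ^2 + ...; c2 = -191/840.
S_3 = c2*γ/(S_2 - 1) = 1 + (-21/7640)*γ + (-7581/58369600)*γ^2 + ...; c3 = -21/7640.
S_4 = c3*γ/(S_3 - 1) = 1 + (-361/7640)*γ + (-1/1600)*γ^2 + ...; c4 = -361/7640.
S_5 = c4*γ/(S_4 - 1) = 1 + (-191/14440)*γ + (-101421/208513600)*γ^2 + ...; c5 = -191/14440.
S_6 = c5*γ/(S_5 - 1) = 1 + (-531/14440)*γ + (-1/1600)*γ^2 + ...; c6 = -531/14440.
S_7 = c6*γ/(S_6 - 1) = 1 + (-361/21240)*γ + ...; c7 = -361/21240.

The regular C-fraction coefficients are [21/80, 17/84, -191/840, -21/7640, -361/7640, -191/14440, -531/14440, -361/21240].


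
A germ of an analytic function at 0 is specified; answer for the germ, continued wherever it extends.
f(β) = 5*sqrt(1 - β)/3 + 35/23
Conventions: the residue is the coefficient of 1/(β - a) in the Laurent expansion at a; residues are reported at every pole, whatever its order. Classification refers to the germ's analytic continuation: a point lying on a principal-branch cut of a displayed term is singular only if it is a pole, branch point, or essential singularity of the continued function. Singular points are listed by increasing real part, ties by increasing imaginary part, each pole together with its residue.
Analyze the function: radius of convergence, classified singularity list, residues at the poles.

Branch term (5/3)*sqrt(1 - β/(1)): its argument vanishes at β = 1, a square-root branch point, modulus 1.
The radius of convergence is the smallest modulus among the singular points: 1.

Radius of convergence at 0: 1.
At 1: an algebraic (square-root) branch point.


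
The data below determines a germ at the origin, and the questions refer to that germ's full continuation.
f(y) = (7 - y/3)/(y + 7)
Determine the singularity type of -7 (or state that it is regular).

The point is a pole of order 1.

The denominator factor y + 7 vanishes at -7 and appears to the power 1; the numerator there equals 28/3, nonzero, and no other factor vanishes.
Hence a pole whose order is the multiplicity, 1.


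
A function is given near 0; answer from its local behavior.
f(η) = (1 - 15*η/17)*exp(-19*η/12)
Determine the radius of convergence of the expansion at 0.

The factor exp(-19*η/12) is entire and contributes no finite singular point.
The polynomial part has no poles.
No finite singular points: the Taylor series at 0 converges everywhere.

The radius of convergence is infinite.


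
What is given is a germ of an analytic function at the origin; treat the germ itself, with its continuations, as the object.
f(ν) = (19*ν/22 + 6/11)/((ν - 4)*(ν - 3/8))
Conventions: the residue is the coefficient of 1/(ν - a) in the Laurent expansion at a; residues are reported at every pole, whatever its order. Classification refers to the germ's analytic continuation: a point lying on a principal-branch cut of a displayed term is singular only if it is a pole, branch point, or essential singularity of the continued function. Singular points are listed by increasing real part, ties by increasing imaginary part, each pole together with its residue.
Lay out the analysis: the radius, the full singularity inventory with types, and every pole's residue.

Radius of convergence at 0: 3/8.
At 3/8: a pole of order 1; residue -153/638.
At 4: a pole of order 1; residue 32/29.

Denominator factor (ν - 4): pole of order 1 at 4, modulus 4.
Denominator factor (ν - 3/8): pole of order 1 at 3/8, modulus 3/8.
The radius of convergence is the smallest modulus among the singular points: 3/8.
At the order-1 pole 3/8 set g(ν) = (ν - (3/8))*f(ν) = (19*ν/22 + 6/11)/(ν - 4).
Simple pole: residue = g(a) at a = 3/8, which is -153/638.
At the order-1 pole 4 set g(ν) = (ν - (4))*f(ν) = (19*ν/22 + 6/11)/(ν - 3/8).
Simple pole: residue = g(a) at a = 4, which is 32/29.
List the singular points by increasing real part (a conjugate pair: the negative imaginary part first).


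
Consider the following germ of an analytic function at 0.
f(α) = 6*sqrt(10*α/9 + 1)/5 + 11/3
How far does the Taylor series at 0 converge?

The radius of convergence is 9/10.

Branch term (6/5)*sqrt(1 - α/(-9/10)): its argument vanishes at α = -9/10, a square-root branch point, modulus 9/10.
The radius of convergence is the smallest modulus among the singular points: 9/10.


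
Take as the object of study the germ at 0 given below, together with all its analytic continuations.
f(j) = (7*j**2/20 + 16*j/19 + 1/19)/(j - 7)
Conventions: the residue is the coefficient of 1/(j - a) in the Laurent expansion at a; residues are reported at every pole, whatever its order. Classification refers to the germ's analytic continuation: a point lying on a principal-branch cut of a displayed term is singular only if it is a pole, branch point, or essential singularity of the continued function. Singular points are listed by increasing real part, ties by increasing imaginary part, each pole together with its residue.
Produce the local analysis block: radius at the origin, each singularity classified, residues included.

Denominator factor (j - 7): pole of order 1 at 7, modulus 7.
The radius of convergence is the smallest modulus among the singular points: 7.
At the order-1 pole 7 set g(j) = (j - (7))*f(j) = 7*j**2/20 + 16*j/19 + 1/19.
Simple pole: residue = g(a) at a = 7, which is 8777/380.

Radius of convergence at 0: 7.
At 7: a pole of order 1; residue 8777/380.


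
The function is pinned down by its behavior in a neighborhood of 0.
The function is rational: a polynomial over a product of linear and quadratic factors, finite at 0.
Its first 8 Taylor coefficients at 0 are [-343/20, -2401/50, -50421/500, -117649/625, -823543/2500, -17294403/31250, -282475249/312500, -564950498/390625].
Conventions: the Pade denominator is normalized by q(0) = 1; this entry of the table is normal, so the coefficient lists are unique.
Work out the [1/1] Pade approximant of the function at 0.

The Pade approximant has numerator coefficients [-343/20, -2401/200]; denominator coefficients [1, -21/10].

Taylor coefficients needed (read off): a_0 = -343/20, a_1 = -2401/50, a_2 = -50421/500.
Write the denominator as Q(ω) = 1 + q1*ω. Requiring Q*f - P = O(ω^3) with deg P <= 1 kills the coefficients of ω^2..ω^2 in Q*f:
  ω^2: a_2 + q1*a_1 = 0, i.e. -50421/500 + (-2401/50)*q1 = 0.
Solving this linear system: q1 = -21/10.
The numerator is Q*f truncated at degree 1: P0 = a_0 = -343/20; P1 = a_1 + q1*a_0 = -2401/200.


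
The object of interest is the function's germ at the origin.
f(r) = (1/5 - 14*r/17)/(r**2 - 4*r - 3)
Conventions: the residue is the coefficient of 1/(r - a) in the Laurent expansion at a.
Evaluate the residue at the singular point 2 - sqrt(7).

The residue is -7/17 + (123/1190)*sqrt(7).

The factor r**2 - 4*r - 3 splits as (r - a)(r - a') with a = 2 - sqrt(7), a' = 2 + sqrt(7). At the order-1 pole a set g(r) = (r - a)*f(r) = [1/5 - 14*r/17] / (r - a').
Simple pole: residue = g(a) at a = 2 - sqrt(7), which is -7/17 + (123/1190)*sqrt(7).


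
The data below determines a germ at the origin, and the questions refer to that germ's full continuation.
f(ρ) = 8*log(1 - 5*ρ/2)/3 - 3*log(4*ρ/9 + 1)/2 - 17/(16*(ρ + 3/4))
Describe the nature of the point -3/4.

The point is a pole of order 1.

The denominator factor ρ + 3/4 vanishes at -3/4 and appears to the power 1; the numerator there equals -17/16, nonzero, and no other factor vanishes.
The branch terms are analytic at this point.
Hence a pole whose order is the multiplicity, 1.


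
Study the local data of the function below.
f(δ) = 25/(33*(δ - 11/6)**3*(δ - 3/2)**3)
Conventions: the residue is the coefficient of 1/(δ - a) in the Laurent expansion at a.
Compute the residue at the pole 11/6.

The residue is 12150/11.

At the order-3 pole 11/6 set g(δ) = (δ - (11/6))^3*f(δ) = 25/(33*(δ - 3/2)**3).
Order-3 pole: residue = g''(a)/2; g''(11/6) = 24300/11, so the residue is 12150/11.


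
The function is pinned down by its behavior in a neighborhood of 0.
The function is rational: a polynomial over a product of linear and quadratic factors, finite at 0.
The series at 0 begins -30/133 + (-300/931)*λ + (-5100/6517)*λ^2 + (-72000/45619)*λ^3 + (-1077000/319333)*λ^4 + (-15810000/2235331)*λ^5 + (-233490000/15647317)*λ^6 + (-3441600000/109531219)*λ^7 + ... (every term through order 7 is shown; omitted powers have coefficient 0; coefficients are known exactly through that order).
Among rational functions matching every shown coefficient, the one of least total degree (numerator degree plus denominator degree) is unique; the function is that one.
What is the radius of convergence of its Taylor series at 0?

The radius of convergence is -1/2 + (1/10)*sqrt(95).

No rational of total degree below 2 reproduces all 8 coefficients; solving the [0/2] Pade equations on them gives f(λ) = 3/(19*(λ**2 + λ - 7/10)), whose expansion matches every shown term.
Denominator factor (λ**2 + λ - 7/10): discriminant 19/5, real irrational roots -1/2 + (1/10)*sqrt(95) and -1/2 - (1/10)*sqrt(95); poles of order 1, moduli -1/2 + (1/10)*sqrt(95) and 1/2 + (1/10)*sqrt(95).
The radius of convergence is the smallest modulus among the singular points: -1/2 + (1/10)*sqrt(95).


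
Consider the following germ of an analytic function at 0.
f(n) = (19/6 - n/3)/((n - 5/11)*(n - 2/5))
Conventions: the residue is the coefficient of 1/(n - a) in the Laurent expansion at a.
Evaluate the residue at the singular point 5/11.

At the order-1 pole 5/11 set g(n) = (n - (5/11))*f(n) = (19/6 - n/3)/(n - 2/5).
Simple pole: residue = g(a) at a = 5/11, which is 995/18.

The residue is 995/18.


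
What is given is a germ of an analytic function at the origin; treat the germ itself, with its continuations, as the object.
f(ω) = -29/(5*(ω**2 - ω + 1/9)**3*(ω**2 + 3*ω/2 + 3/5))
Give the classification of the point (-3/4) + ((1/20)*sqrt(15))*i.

The point is a pole of order 1.

The denominator factor ω**2 + 3*ω/2 + 3/5 vanishes at (-3/4) + ((1/20)*sqrt(15))*i and appears to the power 1; the numerator there equals -29/5, nonzero, and no other factor vanishes.
Hence a pole whose order is the multiplicity, 1.


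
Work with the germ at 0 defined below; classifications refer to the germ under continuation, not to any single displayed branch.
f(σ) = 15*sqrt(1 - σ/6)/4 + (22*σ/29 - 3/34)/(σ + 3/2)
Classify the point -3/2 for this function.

The point is a pole of order 1.

The denominator factor σ + 3/2 vanishes at -3/2 and appears to the power 1; the numerator there equals -1209/986, nonzero, and no other factor vanishes.
The branch terms are analytic at this point.
Hence a pole whose order is the multiplicity, 1.


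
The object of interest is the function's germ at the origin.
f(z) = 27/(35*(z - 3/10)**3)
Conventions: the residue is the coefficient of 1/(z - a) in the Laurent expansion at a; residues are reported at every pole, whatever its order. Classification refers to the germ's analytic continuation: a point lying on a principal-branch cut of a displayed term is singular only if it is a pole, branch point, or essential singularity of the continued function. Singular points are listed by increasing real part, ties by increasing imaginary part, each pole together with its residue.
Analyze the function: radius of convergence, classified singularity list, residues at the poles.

Radius of convergence at 0: 3/10.
At 3/10: a pole of order 3; residue 0.

Denominator factor (z - 3/10)^3: pole of order 3 at 3/10, modulus 3/10.
The radius of convergence is the smallest modulus among the singular points: 3/10.
At the order-3 pole 3/10 set g(z) = (z - (3/10))^3*f(z) = 27/35.
Order-3 pole: residue = g''(a)/2; g''(3/10) = 0, so the residue is 0.


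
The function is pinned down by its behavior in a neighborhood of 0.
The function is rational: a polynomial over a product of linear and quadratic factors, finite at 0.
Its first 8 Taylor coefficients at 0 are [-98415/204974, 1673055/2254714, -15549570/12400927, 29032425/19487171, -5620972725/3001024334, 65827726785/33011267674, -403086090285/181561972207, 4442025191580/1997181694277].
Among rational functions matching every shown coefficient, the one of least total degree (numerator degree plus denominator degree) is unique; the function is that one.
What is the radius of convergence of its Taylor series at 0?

The radius of convergence is 11/10.

No rational of total degree below 4 reproduces all 8 coefficients; solving the [0/4] Pade equations on them gives f(θ) = 27/(28*(θ - 11/10)*(θ + 11/9)**3), whose expansion matches every shown term.
Denominator factor (θ - 11/10): pole of order 1 at 11/10, modulus 11/10.
Denominator factor (θ + 11/9)^3: pole of order 3 at -11/9, modulus 11/9.
The radius of convergence is the smallest modulus among the singular points: 11/10.


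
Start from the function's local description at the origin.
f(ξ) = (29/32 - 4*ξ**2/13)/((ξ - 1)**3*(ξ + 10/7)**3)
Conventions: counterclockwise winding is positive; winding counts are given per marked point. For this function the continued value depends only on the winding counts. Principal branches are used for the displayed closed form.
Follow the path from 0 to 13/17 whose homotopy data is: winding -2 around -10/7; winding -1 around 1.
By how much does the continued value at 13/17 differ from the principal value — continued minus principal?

The function is rational, hence single-valued: continuing it around any pole returns the same value, so the difference is 0.

Continued minus principal equals 0.


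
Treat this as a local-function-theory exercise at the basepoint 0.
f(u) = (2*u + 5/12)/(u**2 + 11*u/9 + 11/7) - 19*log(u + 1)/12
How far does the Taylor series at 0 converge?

Denominator factor (u**2 + 11*u/9 + 11/7): discriminant -2717/567, complex-conjugate roots (-11/18) + ((1/126)*sqrt(19019))*i and (-11/18) - ((1/126)*sqrt(19019))*i; poles of order 1, moduli (1/7)*sqrt(77) and (1/7)*sqrt(77).
Branch term (-19/12)*log(1 - u/(-1)): its argument vanishes at u = -1, a logarithmic branch point, modulus 1.
The radius of convergence is the smallest modulus among the singular points: 1.

The radius of convergence is 1.


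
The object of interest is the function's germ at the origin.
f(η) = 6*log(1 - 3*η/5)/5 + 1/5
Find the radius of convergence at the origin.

Branch term (6/5)*log(1 - η/(5/3)): its argument vanishes at η = 5/3, a logarithmic branch point, modulus 5/3.
The radius of convergence is the smallest modulus among the singular points: 5/3.

The radius of convergence is 5/3.


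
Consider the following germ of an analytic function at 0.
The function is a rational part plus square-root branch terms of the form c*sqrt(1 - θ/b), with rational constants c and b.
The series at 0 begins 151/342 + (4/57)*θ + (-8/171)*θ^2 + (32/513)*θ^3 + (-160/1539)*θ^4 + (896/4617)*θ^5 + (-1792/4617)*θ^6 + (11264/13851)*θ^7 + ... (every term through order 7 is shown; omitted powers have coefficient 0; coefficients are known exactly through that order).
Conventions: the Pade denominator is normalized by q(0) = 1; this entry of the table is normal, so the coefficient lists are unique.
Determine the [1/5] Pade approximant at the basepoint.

Taylor coefficients needed (read off): a_0 = 151/342, a_1 = 4/57, a_2 = -8/171, a_3 = 32/513, a_4 = -160/1539, a_5 = 896/4617, a_6 = -1792/4617.
Write the denominator as Q(θ) = 1 + q1*θ + q2*θ^2 + q3*θ^3 + q4*θ^4 + q5*θ^5. Requiring Q*f - P = O(θ^7) with deg P <= 1 kills the coefficients of θ^2..θ^6 in Q*f:
  θ^2: a_2 + q1*a_1 + q2*a_0 = 0, i.e. -8/171 + (4/57)*q1 + (151/342)*q2 = 0.
  θ^3: a_3 + q1*a_2 + q2*a_1 + q3*a_0 = 0, i.e. 32/513 + (-8/171)*q1 + (4/57)*q2 + (151/342)*q3 = 0.
  θ^4: a_4 + q1*a_3 + q2*a_2 + q3*a_1 + q4*a_0 = 0, i.e. -160/1539 + (32/513)*q1 + (-8/171)*q2 + (4/57)*q3 + (151/342)*q4 = 0.
  θ^5: a_5 + q1*a_4 + q2*a_3 + q3*a_2 + q4*a_1 + q5*a_0 = 0, i.e. 896/4617 + (-160/1539)*q1 + (32/513)*q2 + (-8/171)*q3 + (4/57)*q4 + (151/342)*q5 = 0.
  θ^6: a_6 + q1*a_5 + q2*a_4 + q3*a_3 + q4*a_2 + q5*a_1 = 0, i.e. -1792/4617 + (896/4617)*q1 + (-160/1539)*q2 + (32/513)*q3 + (-8/171)*q4 + (4/57)*q5 = 0.
Solving this linear system: q1 = 1226490290/664961173, q2 = -124479392/664961173, q3 = 167394272/1994883519, q4 = -348847552/5984650557, q5 = 706901888/17953951671.
The numerator is Q*f truncated at degree 1: P0 = a_0 = 151/342; P1 = a_1 + q1*a_0 = 100579550971/113708360583.

The Pade approximant has numerator coefficients [151/342, 100579550971/113708360583]; denominator coefficients [1, 1226490290/664961173, -124479392/664961173, 167394272/1994883519, -348847552/5984650557, 706901888/17953951671].


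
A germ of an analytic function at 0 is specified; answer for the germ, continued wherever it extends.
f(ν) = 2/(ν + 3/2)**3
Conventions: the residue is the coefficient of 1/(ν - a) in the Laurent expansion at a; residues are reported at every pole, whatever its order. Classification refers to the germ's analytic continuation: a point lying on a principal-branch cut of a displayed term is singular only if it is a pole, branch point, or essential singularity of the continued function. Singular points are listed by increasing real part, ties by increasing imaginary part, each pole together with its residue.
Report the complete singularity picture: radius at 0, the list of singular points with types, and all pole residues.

Radius of convergence at 0: 3/2.
At -3/2: a pole of order 3; residue 0.

Denominator factor (ν + 3/2)^3: pole of order 3 at -3/2, modulus 3/2.
The radius of convergence is the smallest modulus among the singular points: 3/2.
At the order-3 pole -3/2 set g(ν) = (ν - (-3/2))^3*f(ν) = 2.
Order-3 pole: residue = g''(a)/2; g''(-3/2) = 0, so the residue is 0.


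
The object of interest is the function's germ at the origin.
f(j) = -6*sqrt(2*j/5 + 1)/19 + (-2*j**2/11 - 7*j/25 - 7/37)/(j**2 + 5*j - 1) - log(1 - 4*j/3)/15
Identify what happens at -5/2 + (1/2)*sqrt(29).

The point is a pole of order 1.

The denominator factor j**2 + 5*j - 1 vanishes at -5/2 + (1/2)*sqrt(29) and appears to the power 1; the numerator there equals -7911/4070 + (173/550)*sqrt(29), nonzero, and no other factor vanishes.
The branch terms are analytic at this point.
Hence a pole whose order is the multiplicity, 1.


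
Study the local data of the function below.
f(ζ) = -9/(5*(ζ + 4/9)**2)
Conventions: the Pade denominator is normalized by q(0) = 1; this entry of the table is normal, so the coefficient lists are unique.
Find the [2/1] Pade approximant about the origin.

Taylor coefficients needed (expand at 0): a_0 = -729/80, a_1 = 6561/160, a_2 = -177147/1280, a_3 = 531441/1280.
Write the denominator as Q(ζ) = 1 + q1*ζ. Requiring Q*f - P = O(ζ^4) with deg P <= 2 kills the coefficients of ζ^3..ζ^3 in Q*f:
  ζ^3: a_3 + q1*a_2 = 0, i.e. 531441/1280 + (-177147/1280)*q1 = 0.
Solving this linear system: q1 = 3.
The numerator is Q*f truncated at degree 2: P0 = a_0 = -729/80; P1 = a_1 + q1*a_0 = 2187/160; P2 = a_2 + q1*a_1 = -19683/1280.

The Pade approximant has numerator coefficients [-729/80, 2187/160, -19683/1280]; denominator coefficients [1, 3].


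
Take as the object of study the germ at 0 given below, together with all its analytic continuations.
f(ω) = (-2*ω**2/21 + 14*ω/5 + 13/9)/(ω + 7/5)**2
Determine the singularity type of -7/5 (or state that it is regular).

The denominator factor ω + 7/5 vanishes at -7/5 and appears to the power 2; the numerator there equals -599/225, nonzero, and no other factor vanishes.
Hence a pole whose order is the multiplicity, 2.

The point is a pole of order 2.


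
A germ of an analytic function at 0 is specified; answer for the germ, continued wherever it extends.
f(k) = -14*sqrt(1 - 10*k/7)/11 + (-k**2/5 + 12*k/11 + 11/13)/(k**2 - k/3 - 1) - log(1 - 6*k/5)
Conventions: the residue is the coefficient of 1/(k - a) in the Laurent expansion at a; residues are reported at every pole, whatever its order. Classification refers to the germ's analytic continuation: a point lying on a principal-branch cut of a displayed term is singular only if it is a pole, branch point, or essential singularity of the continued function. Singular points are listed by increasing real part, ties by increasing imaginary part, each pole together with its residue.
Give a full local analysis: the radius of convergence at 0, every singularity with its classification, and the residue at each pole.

Denominator factor (k**2 - k/3 - 1): discriminant 37/9, real irrational roots 1/6 + (1/6)*sqrt(37) and 1/6 - (1/6)*sqrt(37); poles of order 1, moduli 1/6 + (1/6)*sqrt(37) and -1/6 + (1/6)*sqrt(37).
Branch term (-1)*log(1 - k/(5/6)): its argument vanishes at k = 5/6, a logarithmic branch point, modulus 5/6.
Branch term (-14/11)*sqrt(1 - k/(7/10)): its argument vanishes at k = 7/10, a square-root branch point, modulus 7/10.
The radius of convergence is the smallest modulus among the singular points: 7/10.
The branch terms are analytic at 1/6 - (1/6)*sqrt(37) and contribute nothing to the residue; only the rational part matters.
The factor k**2 - k/3 - 1 splits as (k - a)(k - a') with a = 1/6 - (1/6)*sqrt(37), a' = 1/6 + (1/6)*sqrt(37). At the order-1 pole a set g(k) = (k - a)*(rational part) = [-k**2/5 + 12*k/11 + 11/13] / (k - a').
Simple pole: residue = g(a) at a = 1/6 - (1/6)*sqrt(37), which is 169/330 - (10513/158730)*sqrt(37).
The branch terms are analytic at 1/6 + (1/6)*sqrt(37) and contribute nothing to the residue; only the rational part matters.
The factor k**2 - k/3 - 1 splits as (k - a)(k - a') with a = 1/6 + (1/6)*sqrt(37), a' = 1/6 - (1/6)*sqrt(37). At the order-1 pole a set g(k) = (k - a)*(rational part) = [-k**2/5 + 12*k/11 + 11/13] / (k - a').
Simple pole: residue = g(a) at a = 1/6 + (1/6)*sqrt(37), which is 169/330 + (10513/158730)*sqrt(37).
List the singular points by increasing real part (a conjugate pair: the negative imaginary part first).

Radius of convergence at 0: 7/10.
At 1/6 - (1/6)*sqrt(37): a pole of order 1; residue 169/330 - (10513/158730)*sqrt(37).
At 7/10: an algebraic (square-root) branch point.
At 5/6: a logarithmic branch point.
At 1/6 + (1/6)*sqrt(37): a pole of order 1; residue 169/330 + (10513/158730)*sqrt(37).


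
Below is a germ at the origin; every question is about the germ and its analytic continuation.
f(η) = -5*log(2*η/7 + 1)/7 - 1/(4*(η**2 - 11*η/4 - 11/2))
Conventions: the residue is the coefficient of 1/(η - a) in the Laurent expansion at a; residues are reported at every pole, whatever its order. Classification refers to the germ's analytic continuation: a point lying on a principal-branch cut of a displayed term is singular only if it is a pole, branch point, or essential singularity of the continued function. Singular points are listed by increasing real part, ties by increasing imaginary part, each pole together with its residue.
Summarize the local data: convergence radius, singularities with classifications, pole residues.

Radius of convergence at 0: -11/8 + (1/8)*sqrt(473).
At -7/2: a logarithmic branch point.
At 11/8 - (1/8)*sqrt(473): a pole of order 1; residue (1/473)*sqrt(473).
At 11/8 + (1/8)*sqrt(473): a pole of order 1; residue -(1/473)*sqrt(473).

Denominator factor (η**2 - 11*η/4 - 11/2): discriminant 473/16, real irrational roots 11/8 + (1/8)*sqrt(473) and 11/8 - (1/8)*sqrt(473); poles of order 1, moduli 11/8 + (1/8)*sqrt(473) and -11/8 + (1/8)*sqrt(473).
Branch term (-5/7)*log(1 - η/(-7/2)): its argument vanishes at η = -7/2, a logarithmic branch point, modulus 7/2.
The radius of convergence is the smallest modulus among the singular points: -11/8 + (1/8)*sqrt(473).
The branch term is analytic at 11/8 - (1/8)*sqrt(473) and contributes nothing to the residue; only the rational part matters.
The factor η**2 - 11*η/4 - 11/2 splits as (η - a)(η - a') with a = 11/8 - (1/8)*sqrt(473), a' = 11/8 + (1/8)*sqrt(473). At the order-1 pole a set g(η) = (η - a)*(rational part) = [-1/4] / (η - a').
Simple pole: residue = g(a) at a = 11/8 - (1/8)*sqrt(473), which is (1/473)*sqrt(473).
The branch term is analytic at 11/8 + (1/8)*sqrt(473) and contributes nothing to the residue; only the rational part matters.
The factor η**2 - 11*η/4 - 11/2 splits as (η - a)(η - a') with a = 11/8 + (1/8)*sqrt(473), a' = 11/8 - (1/8)*sqrt(473). At the order-1 pole a set g(η) = (η - a)*(rational part) = [-1/4] / (η - a').
Simple pole: residue = g(a) at a = 11/8 + (1/8)*sqrt(473), which is -(1/473)*sqrt(473).
List the singular points by increasing real part (a conjugate pair: the negative imaginary part first).


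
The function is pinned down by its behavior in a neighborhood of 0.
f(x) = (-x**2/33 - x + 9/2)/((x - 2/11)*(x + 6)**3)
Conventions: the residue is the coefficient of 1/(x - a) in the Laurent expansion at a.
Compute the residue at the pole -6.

The residue is -34477/1886592.

At the order-3 pole -6 set g(x) = (x - (-6))^3*f(x) = (-x**2/33 - x + 9/2)/(x - 2/11).
Order-3 pole: residue = g''(a)/2; g''(-6) = -34477/943296, so the residue is -34477/1886592.


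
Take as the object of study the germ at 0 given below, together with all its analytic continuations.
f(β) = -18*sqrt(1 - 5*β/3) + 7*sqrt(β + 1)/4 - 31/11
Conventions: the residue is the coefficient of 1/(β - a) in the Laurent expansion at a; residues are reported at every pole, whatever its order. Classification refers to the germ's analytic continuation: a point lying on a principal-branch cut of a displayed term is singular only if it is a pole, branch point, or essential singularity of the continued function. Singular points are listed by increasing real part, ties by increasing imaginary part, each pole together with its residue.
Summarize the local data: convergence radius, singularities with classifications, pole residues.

Radius of convergence at 0: 3/5.
At -1: an algebraic (square-root) branch point.
At 3/5: an algebraic (square-root) branch point.

Branch term (7/4)*sqrt(1 - β/(-1)): its argument vanishes at β = -1, a square-root branch point, modulus 1.
Branch term (-18)*sqrt(1 - β/(3/5)): its argument vanishes at β = 3/5, a square-root branch point, modulus 3/5.
The radius of convergence is the smallest modulus among the singular points: 3/5.
List the singular points by increasing real part (a conjugate pair: the negative imaginary part first).


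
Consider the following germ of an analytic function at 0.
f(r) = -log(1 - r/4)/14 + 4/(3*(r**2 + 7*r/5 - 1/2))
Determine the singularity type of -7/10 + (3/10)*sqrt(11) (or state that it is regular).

The point is a pole of order 1.

The denominator factor r**2 + 7*r/5 - 1/2 vanishes at -7/10 + (3/10)*sqrt(11) and appears to the power 1; the numerator there equals 4/3, nonzero, and no other factor vanishes.
The branch terms are analytic at this point.
Hence a pole whose order is the multiplicity, 1.


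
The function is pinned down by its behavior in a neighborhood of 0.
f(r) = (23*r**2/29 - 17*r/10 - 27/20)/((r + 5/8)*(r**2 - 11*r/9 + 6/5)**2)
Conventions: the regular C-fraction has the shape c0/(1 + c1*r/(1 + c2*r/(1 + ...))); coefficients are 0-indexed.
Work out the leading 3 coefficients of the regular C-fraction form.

Taylor coefficients (expand at 0): a_0 = -3/2, a_1 = -229/90, a_2 = -1499051/1409400.
c0 = a_0 = -3/2. Peel one level at a time: if S = 1 + c*r/S' with S'(0) = 1, then c is the r-coefficient of S and S' = c*r/(S - 1).
S_1 = c0/f = 1 + (-229/135)*r + (101869/46980)*r^2 + ...; c1 = -229/135.
S_2 = c1*r/(S_1 - 1) = 1 + (101869/79692)*r + ...; c2 = 101869/79692.

The regular C-fraction coefficients are [-3/2, -229/135, 101869/79692].


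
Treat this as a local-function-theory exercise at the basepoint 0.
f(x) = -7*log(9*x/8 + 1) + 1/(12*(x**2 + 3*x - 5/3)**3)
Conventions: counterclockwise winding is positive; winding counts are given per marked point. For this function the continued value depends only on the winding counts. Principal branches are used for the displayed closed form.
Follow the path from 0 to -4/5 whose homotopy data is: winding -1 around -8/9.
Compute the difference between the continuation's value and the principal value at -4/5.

Continued minus principal equals (14)*pi*i.

The rational part is single-valued and drops out of the difference; each branch term changes only by its own monodromy.
(-7)*log(1 - x/(-8/9)): each positive loop around -8/9 adds 2*pi*i to the log, so winding -1 contributes (-7)*(-1)*2*pi*i = (14)*pi*i.
Summing the contributions at x = -4/5 gives (14)*pi*i.


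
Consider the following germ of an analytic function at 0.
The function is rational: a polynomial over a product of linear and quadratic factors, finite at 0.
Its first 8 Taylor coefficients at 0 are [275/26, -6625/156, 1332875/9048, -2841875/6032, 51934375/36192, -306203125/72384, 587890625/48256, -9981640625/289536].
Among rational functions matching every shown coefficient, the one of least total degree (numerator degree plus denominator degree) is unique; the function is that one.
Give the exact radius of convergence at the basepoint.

No rational of total degree below 4 reproduces all 8 coefficients; solving the [2/2] Pade equations on them gives f(η) = (5*η**2/29 + 5*η/3 + 22/13)/(η + 2/5)**2, whose expansion matches every shown term.
Denominator factor (η + 2/5)^2: pole of order 2 at -2/5, modulus 2/5.
The radius of convergence is the smallest modulus among the singular points: 2/5.

The radius of convergence is 2/5.


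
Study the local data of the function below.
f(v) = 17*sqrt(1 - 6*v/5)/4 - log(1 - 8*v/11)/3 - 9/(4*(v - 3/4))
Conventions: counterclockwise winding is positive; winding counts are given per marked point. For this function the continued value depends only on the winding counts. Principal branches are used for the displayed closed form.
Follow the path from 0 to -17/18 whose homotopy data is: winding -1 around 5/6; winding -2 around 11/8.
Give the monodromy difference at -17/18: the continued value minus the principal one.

The rational part is single-valued and drops out of the difference; each branch term changes only by its own monodromy.
(17/4)*sqrt(1 - v/(5/6)): winding -1 is odd, the square root flips sign, contributing -2*(17/4)*sqrt(1 - (-17/18)/(5/6)) = -2*(17/4)*sqrt(32/15) = -(34/15)*sqrt(30).
(-1/3)*log(1 - v/(11/8)): each positive loop around 11/8 adds 2*pi*i to the log, so winding -2 contributes (-1/3)*(-2)*2*pi*i = (4/3)*pi*i.
Summing the contributions at v = -17/18 gives (-(34/15)*sqrt(30)) + ((4/3)*pi)*i.

Continued minus principal equals (-(34/15)*sqrt(30)) + ((4/3)*pi)*i.
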